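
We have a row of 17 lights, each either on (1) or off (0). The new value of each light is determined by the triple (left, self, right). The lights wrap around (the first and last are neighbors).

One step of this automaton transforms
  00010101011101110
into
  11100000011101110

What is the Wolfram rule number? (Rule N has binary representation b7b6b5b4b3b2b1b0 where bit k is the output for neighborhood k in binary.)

position 10: 111 → 1  (bit 7 = 1)
position 11: 110 → 1  (bit 6 = 1)
position 4: 101 → 0  (bit 5 = 0)
position 16: 100 → 0  (bit 4 = 0)
position 9: 011 → 1  (bit 3 = 1)
position 3: 010 → 0  (bit 2 = 0)
position 2: 001 → 1  (bit 1 = 1)
position 0: 000 → 1  (bit 0 = 1)
bits b7..b0 = 11001011 = 203

203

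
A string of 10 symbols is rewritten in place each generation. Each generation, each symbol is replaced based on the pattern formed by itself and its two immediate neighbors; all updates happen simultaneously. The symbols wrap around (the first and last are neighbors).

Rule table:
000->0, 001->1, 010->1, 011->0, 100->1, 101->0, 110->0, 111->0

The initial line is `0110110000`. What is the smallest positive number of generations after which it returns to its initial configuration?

1000001000
1100011101
0010100000
0110110000

4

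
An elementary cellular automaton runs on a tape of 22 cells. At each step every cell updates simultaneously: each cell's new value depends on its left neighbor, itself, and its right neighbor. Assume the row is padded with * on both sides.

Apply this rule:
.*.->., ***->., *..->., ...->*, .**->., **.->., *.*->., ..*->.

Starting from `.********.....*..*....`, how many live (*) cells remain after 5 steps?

step 1: ..........***......**.
step 2: .********.....****....
step 3: ..........***......**.  (repeats step 1; period 2)
step 5: ..........***......**.
count of *: 5

5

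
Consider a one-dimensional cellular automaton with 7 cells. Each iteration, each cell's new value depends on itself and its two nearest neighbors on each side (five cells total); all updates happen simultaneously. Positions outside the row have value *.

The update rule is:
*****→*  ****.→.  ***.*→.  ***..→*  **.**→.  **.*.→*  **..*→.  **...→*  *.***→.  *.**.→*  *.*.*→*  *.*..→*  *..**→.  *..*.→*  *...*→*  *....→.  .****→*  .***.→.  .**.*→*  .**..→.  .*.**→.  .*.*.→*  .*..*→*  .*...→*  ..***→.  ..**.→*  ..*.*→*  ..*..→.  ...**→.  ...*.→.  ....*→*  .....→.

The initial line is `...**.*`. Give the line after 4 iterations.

.*..**.

**.**..
...*...
**..**.
.*..**.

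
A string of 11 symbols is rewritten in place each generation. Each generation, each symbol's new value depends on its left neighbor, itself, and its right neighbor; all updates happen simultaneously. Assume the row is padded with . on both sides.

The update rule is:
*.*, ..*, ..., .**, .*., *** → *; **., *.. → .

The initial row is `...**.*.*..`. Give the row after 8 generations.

**.**..**..

****.****.*
***.****.**
**.****.**.
*.****.**..
*****.**..*
****.**..**
***.**..**.
**.**..**..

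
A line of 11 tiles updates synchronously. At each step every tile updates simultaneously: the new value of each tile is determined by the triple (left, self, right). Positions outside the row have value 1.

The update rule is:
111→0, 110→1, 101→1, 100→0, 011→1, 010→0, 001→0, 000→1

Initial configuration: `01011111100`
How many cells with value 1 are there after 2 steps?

10110000100
11110110000
count of 1: 6

6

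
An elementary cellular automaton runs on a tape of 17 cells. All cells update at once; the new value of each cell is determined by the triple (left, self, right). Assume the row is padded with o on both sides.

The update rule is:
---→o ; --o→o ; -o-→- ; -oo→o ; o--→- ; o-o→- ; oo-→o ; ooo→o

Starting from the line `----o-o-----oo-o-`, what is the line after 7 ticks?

-ooo-ooooooooo-oo

tick 1: -ooo----oooooo---
tick 2: -ooo-ooooooooo-oo
tick 3: -ooo-ooooooooo-oo  (fixed point — unchanged through tick 7)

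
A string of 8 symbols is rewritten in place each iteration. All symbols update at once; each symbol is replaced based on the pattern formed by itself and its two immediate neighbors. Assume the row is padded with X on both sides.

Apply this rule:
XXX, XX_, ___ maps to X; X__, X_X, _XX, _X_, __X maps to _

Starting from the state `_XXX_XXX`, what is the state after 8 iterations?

___XXXX_

iteration 1: __XX__XX
iteration 2: ___X___X
iteration 3: _X___X__
iteration 4: ___X____
iteration 5: _X___XX_
iteration 6: ___X__X_
iteration 7: _X______
iteration 8: ___XXXX_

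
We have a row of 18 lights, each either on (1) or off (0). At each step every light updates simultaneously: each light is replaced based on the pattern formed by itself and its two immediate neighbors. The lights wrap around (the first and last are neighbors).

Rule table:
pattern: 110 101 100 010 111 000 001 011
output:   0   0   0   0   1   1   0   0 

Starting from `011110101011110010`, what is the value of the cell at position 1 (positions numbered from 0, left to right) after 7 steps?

0

001100000001100000
100001111100001111
001100111001100111
000000010000000010
111111000111111000
011110010011110010
001100000001100000
position 1 holds 0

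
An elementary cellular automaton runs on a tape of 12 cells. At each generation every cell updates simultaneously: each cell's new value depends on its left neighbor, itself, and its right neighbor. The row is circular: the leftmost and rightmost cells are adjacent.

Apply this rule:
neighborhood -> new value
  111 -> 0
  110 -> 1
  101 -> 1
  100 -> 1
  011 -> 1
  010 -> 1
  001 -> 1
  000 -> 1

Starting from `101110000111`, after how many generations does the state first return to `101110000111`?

111011111100
101110000111

2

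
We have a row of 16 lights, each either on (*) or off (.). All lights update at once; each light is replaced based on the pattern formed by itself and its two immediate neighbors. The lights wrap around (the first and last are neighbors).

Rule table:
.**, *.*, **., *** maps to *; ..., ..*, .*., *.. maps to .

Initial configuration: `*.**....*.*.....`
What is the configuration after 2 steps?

.***.....*......
.***............

.***............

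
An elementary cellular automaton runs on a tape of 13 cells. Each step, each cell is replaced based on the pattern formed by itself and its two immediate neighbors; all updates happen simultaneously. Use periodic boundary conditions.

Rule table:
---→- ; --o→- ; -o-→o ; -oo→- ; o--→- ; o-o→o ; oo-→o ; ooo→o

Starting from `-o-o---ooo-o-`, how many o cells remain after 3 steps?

3

-ooo----oooo-
--oo-----ooo-
---o------oo-
count of o: 3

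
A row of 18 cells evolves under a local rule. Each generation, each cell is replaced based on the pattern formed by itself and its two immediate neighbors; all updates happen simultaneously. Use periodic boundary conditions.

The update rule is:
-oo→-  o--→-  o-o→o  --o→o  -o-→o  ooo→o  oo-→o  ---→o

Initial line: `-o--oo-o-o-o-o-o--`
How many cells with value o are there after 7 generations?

16

generation 1: oo-o-ooooooooooo-o
generation 2: ooooo-ooooooooooo-
generation 3: -ooooo-ooooooooooo
generation 4: o-ooooo-oooooooooo
generation 5: oo-ooooo-ooooooooo
generation 6: ooo-ooooo-oooooooo
generation 7: oooo-ooooo-ooooooo
count of o: 16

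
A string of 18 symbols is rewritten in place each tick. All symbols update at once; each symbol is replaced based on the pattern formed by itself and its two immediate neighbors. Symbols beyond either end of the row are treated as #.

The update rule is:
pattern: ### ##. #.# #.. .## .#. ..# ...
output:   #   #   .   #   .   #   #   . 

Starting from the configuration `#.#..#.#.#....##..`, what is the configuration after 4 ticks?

###..#..##..####..

#.####.#.##..#.###
#..###.#..####..##
###.##.###.#####.#
###..#..##..####..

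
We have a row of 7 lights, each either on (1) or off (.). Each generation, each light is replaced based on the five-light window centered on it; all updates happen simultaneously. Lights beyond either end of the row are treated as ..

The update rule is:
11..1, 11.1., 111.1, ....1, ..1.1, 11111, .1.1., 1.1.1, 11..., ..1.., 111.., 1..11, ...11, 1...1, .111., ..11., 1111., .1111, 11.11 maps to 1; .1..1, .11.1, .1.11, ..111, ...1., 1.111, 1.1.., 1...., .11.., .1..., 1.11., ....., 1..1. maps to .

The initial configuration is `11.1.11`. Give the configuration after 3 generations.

1.1.1..

1.11...
1...1..
1.1.1..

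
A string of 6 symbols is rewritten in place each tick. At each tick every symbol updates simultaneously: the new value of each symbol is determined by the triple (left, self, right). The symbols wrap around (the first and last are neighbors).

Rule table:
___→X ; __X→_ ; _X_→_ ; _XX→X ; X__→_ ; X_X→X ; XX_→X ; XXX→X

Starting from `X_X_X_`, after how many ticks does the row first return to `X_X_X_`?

_X_X_X
X_X_X_

2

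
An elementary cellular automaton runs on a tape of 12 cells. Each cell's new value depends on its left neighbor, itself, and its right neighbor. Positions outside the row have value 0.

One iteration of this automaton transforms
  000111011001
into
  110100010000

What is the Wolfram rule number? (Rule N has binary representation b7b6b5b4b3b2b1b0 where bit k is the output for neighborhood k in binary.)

position 4: 111 → 0  (bit 7 = 0)
position 5: 110 → 0  (bit 6 = 0)
position 6: 101 → 0  (bit 5 = 0)
position 9: 100 → 0  (bit 4 = 0)
position 3: 011 → 1  (bit 3 = 1)
position 11: 010 → 0  (bit 2 = 0)
position 2: 001 → 0  (bit 1 = 0)
position 0: 000 → 1  (bit 0 = 1)
bits b7..b0 = 00001001 = 9

9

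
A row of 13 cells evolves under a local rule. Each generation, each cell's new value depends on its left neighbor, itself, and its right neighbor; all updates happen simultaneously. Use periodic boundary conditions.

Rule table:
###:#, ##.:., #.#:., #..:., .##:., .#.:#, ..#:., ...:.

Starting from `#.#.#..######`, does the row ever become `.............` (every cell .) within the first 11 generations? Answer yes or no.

generation 1: ..#.#...#####
generation 2: ..#.#....###.
generation 3: ..#.#.....#..
generation 4: ..#.#.....#..  (fixed point — unchanged through generation 11)
generation 11 is ..#.#.....#.., still not uniform .

no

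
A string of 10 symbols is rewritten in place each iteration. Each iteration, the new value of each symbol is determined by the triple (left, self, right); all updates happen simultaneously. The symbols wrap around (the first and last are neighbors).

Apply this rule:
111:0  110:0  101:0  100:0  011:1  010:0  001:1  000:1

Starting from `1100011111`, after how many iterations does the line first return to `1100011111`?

10

0001110000
1111000111
0000011100
1111110001
0000000111
0111111100
1100000001
0001111111
0111000000
1100011111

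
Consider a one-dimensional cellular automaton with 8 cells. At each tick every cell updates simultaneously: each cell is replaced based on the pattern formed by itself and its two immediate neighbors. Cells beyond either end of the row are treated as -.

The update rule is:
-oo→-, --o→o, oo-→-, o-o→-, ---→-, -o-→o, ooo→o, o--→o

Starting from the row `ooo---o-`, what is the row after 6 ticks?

o--ooo-o

-o-o-ooo
oo-o--o-
---ooooo
--o-ooo-
-oo--o-o
o--ooo-o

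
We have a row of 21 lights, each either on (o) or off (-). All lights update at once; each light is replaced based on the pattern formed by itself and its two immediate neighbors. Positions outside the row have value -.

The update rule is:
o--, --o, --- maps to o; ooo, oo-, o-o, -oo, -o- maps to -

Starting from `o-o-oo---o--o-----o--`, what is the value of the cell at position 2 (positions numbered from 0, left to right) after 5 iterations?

-

------ooo-oo-ooooo-oo
oooooo---------------
------ooooooooooooooo
oooooo---------------  (repeats iteration 2; period 2)
iteration 5: ------ooooooooooooooo
position 2 holds -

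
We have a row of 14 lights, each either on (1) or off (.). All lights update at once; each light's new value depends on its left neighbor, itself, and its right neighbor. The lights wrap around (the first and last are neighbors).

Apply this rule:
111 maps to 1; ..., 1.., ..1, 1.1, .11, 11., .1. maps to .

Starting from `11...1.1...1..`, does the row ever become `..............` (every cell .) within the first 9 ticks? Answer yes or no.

tick 1: ..............
all cells are . at tick 1

yes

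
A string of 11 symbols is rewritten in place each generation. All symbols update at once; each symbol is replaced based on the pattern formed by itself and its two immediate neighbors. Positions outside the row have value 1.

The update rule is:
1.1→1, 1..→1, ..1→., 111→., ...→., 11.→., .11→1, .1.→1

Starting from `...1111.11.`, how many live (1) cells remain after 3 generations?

8

generation 1: 1..1...11.1
generation 2: .1.11..1.11
generation 3: 1111.1.111.
count of 1: 8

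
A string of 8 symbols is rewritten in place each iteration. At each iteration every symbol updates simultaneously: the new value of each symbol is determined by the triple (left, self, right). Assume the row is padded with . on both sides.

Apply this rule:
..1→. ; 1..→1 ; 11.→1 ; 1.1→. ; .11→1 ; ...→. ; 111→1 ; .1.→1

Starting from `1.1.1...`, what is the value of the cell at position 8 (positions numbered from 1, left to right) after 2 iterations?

1.1.11..
1.1.111.
position 8 holds .

.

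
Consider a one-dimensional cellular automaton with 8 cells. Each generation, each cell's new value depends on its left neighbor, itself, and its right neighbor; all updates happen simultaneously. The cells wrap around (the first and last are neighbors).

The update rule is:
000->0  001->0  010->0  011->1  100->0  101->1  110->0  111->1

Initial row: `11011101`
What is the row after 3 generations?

generation 1: 10111011
generation 2: 01110111
generation 3: 11101110

11101110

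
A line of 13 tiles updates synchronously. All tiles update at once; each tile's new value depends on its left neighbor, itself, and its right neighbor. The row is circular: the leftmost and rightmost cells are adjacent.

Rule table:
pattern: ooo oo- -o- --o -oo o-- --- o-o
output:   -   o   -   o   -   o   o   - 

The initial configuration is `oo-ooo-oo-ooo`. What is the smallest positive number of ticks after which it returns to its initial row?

26

-o---o--o----
o-ooo-oo-oooo
o---o--o-----
-ooo-oo-ooooo
---o--o-----o
ooo-oo-ooooo-
--o--o-----o-
oo-oo-ooooo-o
-o--o-----o--
o-oo-ooooo-oo
o--o-----o---
-oo-ooooo-ooo
--o-----o---o
oo-ooooo-ooo-
-o-----o---o-
o-ooooo-ooo-o
o-----o---o--
-ooooo-ooo-oo
-----o---o--o
ooooo-ooo-oo-
----o---o--o-
oooo-ooo-oo-o
---o---o--o--
ooo-ooo-oo-oo
--o---o--o---
oo-ooo-oo-ooo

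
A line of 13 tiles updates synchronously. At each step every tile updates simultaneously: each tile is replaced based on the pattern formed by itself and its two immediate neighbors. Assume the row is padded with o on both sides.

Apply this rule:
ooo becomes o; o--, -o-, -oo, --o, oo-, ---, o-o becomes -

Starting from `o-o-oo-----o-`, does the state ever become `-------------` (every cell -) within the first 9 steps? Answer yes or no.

yes

step 1: -------------
all cells are - at step 1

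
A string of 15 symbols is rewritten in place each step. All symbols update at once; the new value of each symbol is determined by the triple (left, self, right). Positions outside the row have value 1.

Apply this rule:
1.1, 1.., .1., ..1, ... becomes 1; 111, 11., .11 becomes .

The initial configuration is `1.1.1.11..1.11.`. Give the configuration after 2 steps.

1.....11....11.

.11111..1111..1
1.....11....11.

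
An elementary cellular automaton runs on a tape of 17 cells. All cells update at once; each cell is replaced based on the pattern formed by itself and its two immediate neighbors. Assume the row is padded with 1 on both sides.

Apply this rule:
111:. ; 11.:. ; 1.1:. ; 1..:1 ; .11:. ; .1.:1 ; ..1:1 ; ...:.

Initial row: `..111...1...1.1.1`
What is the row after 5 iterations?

11...1.111.11.1..
..1.11........111
111...1......1...
...1.111....111.1
1.11....1..1.....

1.11....1..1.....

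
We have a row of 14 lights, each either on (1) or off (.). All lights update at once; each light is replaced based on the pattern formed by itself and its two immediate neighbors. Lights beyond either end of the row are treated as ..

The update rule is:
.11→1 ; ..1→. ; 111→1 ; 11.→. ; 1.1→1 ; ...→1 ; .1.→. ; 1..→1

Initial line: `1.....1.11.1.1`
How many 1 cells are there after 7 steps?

.1111..11.1.1.
.111.1.1.1.1.1
.11.1.1.1.1.1.
.1.1.1.1.1.1.1
..1.1.1.1.1.1.
1..1.1.1.1.1.1
.1..1.1.1.1.1.
count of 1: 6

6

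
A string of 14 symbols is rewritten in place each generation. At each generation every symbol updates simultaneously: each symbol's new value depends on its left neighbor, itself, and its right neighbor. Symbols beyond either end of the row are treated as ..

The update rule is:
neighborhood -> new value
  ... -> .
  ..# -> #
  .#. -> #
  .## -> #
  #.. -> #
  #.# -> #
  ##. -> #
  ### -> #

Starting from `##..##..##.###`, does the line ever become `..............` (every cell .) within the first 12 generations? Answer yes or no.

no

generation 1: ##############
generation 2: ##############  (fixed point — unchanged through generation 12)
generation 12 is ##############, still not uniform .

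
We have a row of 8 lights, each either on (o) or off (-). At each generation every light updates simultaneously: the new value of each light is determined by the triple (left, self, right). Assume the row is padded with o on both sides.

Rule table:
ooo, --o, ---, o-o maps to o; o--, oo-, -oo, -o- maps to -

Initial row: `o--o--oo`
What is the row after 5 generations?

--o--o-o
-o--o-o-
o--o-o-o
--o-o-o-
-o-o-o-o

-o-o-o-o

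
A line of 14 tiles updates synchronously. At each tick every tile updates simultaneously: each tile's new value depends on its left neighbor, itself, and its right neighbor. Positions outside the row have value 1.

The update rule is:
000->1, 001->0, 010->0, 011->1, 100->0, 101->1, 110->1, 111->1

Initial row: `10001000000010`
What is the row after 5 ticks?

10100011111001
11001011111001
11000111111001
11010111111001
11101111111001

11101111111001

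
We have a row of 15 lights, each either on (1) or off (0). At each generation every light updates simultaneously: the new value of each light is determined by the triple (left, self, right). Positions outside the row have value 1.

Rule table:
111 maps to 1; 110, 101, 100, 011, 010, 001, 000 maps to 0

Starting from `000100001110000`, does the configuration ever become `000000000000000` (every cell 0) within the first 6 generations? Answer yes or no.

yes

generation 1: 000000000100000
generation 2: 000000000000000
all cells are 0 at generation 2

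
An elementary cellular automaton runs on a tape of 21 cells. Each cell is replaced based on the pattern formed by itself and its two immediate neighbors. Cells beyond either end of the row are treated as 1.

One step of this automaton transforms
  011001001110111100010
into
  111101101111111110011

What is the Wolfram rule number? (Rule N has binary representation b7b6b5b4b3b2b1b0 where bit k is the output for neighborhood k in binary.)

252

position 9: 111 → 1  (bit 7 = 1)
position 2: 110 → 1  (bit 6 = 1)
position 0: 101 → 1  (bit 5 = 1)
position 3: 100 → 1  (bit 4 = 1)
position 1: 011 → 1  (bit 3 = 1)
position 5: 010 → 1  (bit 2 = 1)
position 4: 001 → 0  (bit 1 = 0)
position 17: 000 → 0  (bit 0 = 0)
bits b7..b0 = 11111100 = 252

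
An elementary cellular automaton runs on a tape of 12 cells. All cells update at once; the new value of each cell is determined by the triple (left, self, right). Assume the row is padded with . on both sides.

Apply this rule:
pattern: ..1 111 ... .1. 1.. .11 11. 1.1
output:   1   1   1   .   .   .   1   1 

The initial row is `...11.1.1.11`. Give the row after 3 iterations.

111.11.1.1.1
.111.11.1.1.
1.111.11.1..

1.111.11.1..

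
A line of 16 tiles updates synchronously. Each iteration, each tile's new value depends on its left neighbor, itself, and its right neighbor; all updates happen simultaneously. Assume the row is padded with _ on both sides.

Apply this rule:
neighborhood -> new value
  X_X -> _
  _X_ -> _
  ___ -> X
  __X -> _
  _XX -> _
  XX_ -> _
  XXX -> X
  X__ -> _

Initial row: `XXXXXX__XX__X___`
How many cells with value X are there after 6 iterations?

4

_XXXX_________XX
__XX__XXXXXXX___
X______XXXXX__XX
__XXXX__XXX_____
X__XX____X__XXXX
______XX_____XX_
count of X: 4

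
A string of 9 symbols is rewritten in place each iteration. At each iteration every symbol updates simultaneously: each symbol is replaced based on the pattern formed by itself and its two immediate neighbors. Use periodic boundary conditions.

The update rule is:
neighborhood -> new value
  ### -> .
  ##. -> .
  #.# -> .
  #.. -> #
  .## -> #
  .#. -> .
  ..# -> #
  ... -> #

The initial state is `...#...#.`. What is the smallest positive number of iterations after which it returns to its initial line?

18

###.###.#
....#...#
####.###.
#....#...
.####.###
.#....#..
#.####.##
..#....#.
##.####.#
...#....#
###.####.
#...#....
.###.####
.#...#...
#.###.###
..#...#..
##.###.##
...#...#.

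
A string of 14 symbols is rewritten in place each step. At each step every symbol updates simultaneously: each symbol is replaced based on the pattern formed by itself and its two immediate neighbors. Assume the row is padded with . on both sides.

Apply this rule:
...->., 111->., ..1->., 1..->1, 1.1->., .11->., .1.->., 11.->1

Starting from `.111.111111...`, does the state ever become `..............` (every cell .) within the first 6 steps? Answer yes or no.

step 1: ...1......11..
step 2: ....1......11.
step 3: .....1......11
step 4: ......1......1
step 5: .......1......
step 6: ........1.....
step 6 is ........1....., still not uniform .

no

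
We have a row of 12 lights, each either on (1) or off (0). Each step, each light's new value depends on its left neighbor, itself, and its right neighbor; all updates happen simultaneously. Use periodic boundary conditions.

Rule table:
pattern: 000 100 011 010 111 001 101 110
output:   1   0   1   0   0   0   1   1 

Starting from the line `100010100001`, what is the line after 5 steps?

step 1: 101001001101
step 2: 110000001111
step 3: 010111101000
step 4: 001100110011
step 5: 001100110011

001100110011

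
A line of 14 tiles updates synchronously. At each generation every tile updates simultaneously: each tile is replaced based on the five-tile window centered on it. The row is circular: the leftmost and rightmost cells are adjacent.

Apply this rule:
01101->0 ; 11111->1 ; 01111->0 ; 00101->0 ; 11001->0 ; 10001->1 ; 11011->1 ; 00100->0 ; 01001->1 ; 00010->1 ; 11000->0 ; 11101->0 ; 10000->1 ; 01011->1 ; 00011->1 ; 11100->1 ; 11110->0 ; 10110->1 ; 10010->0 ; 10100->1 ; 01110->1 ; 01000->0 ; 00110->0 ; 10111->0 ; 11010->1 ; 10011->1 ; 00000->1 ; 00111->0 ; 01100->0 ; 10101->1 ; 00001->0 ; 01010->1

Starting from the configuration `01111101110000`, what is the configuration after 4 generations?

10011000100111

10010010110110
11001001101101
11000110011010
10011000100111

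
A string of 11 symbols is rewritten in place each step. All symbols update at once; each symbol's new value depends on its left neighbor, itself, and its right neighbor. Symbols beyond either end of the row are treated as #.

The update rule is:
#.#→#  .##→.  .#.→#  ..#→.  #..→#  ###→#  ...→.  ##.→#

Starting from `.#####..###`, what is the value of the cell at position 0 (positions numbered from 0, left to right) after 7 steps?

#

#.#####..##
##.#####..#
###.#####..
####.#####.
#####.#####
######.####
#######.###
position 0 holds #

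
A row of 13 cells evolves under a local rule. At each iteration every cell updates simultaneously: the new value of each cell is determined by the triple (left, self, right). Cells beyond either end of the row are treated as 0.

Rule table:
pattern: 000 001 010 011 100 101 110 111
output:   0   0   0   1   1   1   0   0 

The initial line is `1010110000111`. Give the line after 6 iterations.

0000010101010

iteration 1: 0101101000100
iteration 2: 0011010100010
iteration 3: 0010101010001
iteration 4: 0001010101000
iteration 5: 0000101010100
iteration 6: 0000010101010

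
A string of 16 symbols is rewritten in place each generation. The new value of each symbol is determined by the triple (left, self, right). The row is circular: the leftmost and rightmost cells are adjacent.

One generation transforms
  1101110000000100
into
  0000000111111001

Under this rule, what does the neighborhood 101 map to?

0

At position 2 the neighborhood is 101; the next row has 0 there.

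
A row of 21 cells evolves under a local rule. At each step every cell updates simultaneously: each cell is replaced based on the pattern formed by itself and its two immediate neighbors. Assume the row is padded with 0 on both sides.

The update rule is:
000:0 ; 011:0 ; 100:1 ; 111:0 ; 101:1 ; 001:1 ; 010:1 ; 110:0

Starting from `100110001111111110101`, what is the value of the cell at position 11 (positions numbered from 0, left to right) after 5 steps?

1

111001010000000001111
000111111000000010000
001000000100000111000
011100001110001000100
100010010001011101110
position 11 holds 1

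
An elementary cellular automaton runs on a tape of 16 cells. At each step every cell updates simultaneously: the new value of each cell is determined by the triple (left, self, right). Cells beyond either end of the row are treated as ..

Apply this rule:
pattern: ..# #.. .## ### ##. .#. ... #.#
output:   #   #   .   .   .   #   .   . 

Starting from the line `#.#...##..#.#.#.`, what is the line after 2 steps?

#....###....#...

#.##.#..###.#.##
#....###....#...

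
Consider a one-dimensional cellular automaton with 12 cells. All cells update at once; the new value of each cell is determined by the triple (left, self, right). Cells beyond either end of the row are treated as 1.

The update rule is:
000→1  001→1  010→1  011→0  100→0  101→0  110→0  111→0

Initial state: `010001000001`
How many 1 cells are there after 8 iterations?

1

iteration 1: 010111011110
iteration 2: 010000000000
iteration 3: 010111111111
iteration 4: 010000000000  (repeats iteration 2; period 2)
iteration 8: 010000000000
count of 1: 1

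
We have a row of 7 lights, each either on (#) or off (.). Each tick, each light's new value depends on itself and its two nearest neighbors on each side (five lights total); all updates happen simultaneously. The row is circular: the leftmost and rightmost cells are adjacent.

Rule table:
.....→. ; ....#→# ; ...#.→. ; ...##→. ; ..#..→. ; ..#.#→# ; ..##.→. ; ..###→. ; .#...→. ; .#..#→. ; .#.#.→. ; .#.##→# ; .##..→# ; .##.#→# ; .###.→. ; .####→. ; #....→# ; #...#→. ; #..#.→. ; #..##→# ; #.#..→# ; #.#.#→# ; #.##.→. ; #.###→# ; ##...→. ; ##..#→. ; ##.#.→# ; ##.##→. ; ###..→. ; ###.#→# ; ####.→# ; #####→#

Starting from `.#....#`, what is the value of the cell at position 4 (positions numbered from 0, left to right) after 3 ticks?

#

.#.##.#
.##.###
..#.#.#
position 4 holds #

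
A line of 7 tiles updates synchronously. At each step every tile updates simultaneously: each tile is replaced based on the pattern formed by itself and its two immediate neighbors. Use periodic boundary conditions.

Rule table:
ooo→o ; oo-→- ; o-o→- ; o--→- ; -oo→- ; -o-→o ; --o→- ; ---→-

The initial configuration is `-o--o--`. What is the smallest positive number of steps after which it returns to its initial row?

1

-o--o--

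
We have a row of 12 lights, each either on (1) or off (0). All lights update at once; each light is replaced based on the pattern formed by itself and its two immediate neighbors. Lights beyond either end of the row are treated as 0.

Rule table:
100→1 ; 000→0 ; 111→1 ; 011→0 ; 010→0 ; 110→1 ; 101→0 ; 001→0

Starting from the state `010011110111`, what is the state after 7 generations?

000000001001

001001110011
000100111001
000010011100
000001001110
000000100111
000000010011
000000001001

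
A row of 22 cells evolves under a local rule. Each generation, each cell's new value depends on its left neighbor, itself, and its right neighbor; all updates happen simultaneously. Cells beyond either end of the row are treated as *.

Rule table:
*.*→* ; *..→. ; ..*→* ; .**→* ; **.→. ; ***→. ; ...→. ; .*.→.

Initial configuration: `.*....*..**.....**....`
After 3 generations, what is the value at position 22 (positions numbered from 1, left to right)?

.

generation 1: *....*..**.....**....*
generation 2: ....*..**.....**....**
generation 3: ...*..**.....**....**.
position 22 holds .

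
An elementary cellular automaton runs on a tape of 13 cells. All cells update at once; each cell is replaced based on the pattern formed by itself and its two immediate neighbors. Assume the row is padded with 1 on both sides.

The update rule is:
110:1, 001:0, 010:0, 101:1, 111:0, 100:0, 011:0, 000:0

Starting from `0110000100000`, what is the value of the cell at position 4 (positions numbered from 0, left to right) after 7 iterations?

1010000000000
1100000000000
0100000000000
1000000000000
1000000000000  (fixed point — unchanged through iteration 7)
position 4 holds 0

0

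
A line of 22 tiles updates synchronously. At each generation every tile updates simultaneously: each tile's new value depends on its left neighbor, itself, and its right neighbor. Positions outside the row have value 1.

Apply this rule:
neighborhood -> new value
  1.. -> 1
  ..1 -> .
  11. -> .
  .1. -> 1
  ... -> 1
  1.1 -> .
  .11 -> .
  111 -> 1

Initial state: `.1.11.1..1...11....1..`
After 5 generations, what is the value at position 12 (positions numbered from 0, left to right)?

.1....11.111...111.11.
.1111.....1.11..1.....
..11.1111.1...1.11111.
1.....11..111.1..111..
.1111...1..1..11..1.1.
position 12 holds .

.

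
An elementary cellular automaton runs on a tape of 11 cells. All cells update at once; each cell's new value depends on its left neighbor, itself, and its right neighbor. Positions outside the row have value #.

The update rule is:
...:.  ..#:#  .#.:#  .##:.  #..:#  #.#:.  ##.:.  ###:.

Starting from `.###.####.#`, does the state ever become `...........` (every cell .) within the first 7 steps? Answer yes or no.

...........
all cells are . at step 1

yes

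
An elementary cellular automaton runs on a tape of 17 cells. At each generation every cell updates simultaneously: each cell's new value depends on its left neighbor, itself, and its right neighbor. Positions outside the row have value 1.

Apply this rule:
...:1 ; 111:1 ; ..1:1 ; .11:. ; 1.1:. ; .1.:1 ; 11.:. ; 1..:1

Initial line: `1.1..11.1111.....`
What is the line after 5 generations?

..111.1111..111.1

..111....11.11111
11.1.1111....1111
1..1..11.1111.111
.11111....11...11
..111.1111..111.1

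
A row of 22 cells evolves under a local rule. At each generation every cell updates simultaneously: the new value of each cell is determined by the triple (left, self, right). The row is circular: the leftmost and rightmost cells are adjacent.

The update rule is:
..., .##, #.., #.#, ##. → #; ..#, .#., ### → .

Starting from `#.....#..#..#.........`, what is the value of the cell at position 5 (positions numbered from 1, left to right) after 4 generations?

#

.####..#..#..########.
.#..##..#..#.#......##
#.#.###..#..#.#####.##
##.##.##..#..##...###.
position 5 holds #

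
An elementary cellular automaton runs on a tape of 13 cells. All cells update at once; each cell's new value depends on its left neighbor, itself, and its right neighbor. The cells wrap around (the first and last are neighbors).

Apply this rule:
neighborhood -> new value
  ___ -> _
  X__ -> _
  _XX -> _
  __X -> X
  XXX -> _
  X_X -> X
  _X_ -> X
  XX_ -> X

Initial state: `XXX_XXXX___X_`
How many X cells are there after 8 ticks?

__XX___X__XXX
_X_X__XX_X__X
XXXX_X_XXX_XX
___XXXX__XX__
__X___X_X_X__
_XX__XXXXXX__
X_X_X_____X__
XXXXX____XX_X
count of X: 8

8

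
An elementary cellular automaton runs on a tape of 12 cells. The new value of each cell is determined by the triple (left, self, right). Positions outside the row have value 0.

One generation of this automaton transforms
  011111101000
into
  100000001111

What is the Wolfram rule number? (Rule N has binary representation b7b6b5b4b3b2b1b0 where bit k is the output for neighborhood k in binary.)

23

position 2: 111 → 0  (bit 7 = 0)
position 6: 110 → 0  (bit 6 = 0)
position 7: 101 → 0  (bit 5 = 0)
position 9: 100 → 1  (bit 4 = 1)
position 1: 011 → 0  (bit 3 = 0)
position 8: 010 → 1  (bit 2 = 1)
position 0: 001 → 1  (bit 1 = 1)
position 10: 000 → 1  (bit 0 = 1)
bits b7..b0 = 00010111 = 23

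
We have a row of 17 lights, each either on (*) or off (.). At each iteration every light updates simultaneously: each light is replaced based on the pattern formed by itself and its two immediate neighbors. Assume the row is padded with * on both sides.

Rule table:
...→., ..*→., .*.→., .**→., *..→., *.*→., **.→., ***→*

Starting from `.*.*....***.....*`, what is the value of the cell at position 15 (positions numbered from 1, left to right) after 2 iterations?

.

iteration 1: .........*.......
iteration 2: .................
position 15 holds .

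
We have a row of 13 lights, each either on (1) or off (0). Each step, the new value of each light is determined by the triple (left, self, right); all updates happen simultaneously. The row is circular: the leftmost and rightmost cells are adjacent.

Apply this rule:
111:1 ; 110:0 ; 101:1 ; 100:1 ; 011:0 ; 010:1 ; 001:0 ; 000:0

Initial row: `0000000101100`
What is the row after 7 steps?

0000000110010
0000000001011
1000000001100
1100000000010
0010000000011
1011000000000
1100100000000

1100100000000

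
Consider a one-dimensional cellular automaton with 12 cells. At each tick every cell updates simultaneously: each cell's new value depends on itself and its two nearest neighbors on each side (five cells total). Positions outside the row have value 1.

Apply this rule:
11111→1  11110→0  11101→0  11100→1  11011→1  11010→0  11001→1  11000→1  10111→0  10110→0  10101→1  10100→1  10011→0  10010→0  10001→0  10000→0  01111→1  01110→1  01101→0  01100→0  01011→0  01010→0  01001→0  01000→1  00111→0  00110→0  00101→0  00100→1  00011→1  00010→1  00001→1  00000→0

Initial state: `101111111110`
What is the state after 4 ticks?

011010010000

010111111001
010011101100
010001010010
011010010000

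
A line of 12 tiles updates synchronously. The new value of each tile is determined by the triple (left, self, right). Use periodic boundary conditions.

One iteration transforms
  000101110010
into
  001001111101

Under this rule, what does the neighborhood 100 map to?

At position 8 the neighborhood is 100; the next row has 1 there.

1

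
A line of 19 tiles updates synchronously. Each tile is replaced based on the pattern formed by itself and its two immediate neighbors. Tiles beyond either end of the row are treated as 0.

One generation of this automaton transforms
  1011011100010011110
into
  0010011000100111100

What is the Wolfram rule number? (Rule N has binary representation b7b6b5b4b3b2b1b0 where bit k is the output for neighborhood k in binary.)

position 6: 111 → 1  (bit 7 = 1)
position 3: 110 → 0  (bit 6 = 0)
position 1: 101 → 0  (bit 5 = 0)
position 8: 100 → 0  (bit 4 = 0)
position 2: 011 → 1  (bit 3 = 1)
position 0: 010 → 0  (bit 2 = 0)
position 10: 001 → 1  (bit 1 = 1)
position 9: 000 → 0  (bit 0 = 0)
bits b7..b0 = 10001010 = 138

138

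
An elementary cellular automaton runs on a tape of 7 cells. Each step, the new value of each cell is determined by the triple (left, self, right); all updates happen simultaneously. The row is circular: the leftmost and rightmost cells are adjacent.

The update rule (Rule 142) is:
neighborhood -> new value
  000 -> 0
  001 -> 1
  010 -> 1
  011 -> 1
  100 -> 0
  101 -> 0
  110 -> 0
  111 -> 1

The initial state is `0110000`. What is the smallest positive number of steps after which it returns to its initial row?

7

step 1: 1100000
step 2: 1000001
step 3: 0000011
step 4: 0000110
step 5: 0001100
step 6: 0011000
step 7: 0110000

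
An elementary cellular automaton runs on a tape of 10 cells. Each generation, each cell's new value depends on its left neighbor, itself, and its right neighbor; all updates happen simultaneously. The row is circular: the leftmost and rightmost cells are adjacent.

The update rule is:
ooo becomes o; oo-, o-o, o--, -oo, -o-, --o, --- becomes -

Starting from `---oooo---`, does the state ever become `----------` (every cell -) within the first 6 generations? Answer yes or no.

----oo----
----------
all cells are - at generation 2

yes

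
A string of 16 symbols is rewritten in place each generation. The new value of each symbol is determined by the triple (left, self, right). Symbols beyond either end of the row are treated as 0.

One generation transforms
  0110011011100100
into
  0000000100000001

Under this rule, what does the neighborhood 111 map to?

At position 9 the neighborhood is 111; the next row has 0 there.

0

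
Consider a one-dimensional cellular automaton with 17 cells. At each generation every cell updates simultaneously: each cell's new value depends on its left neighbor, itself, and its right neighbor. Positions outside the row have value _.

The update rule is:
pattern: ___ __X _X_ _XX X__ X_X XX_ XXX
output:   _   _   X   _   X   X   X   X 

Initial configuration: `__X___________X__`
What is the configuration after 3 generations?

generation 1: __XX__________XX_
generation 2: ___XX__________XX
generation 3: ____XX__________X

____XX__________X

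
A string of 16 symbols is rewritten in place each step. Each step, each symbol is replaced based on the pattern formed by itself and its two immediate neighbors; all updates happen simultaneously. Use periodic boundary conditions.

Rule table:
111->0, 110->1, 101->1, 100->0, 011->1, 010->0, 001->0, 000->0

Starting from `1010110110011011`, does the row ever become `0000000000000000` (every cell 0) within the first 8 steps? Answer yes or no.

1101111110011110
1111000010010011
0001000000000010
0000000000000000
all cells are 0 at step 4

yes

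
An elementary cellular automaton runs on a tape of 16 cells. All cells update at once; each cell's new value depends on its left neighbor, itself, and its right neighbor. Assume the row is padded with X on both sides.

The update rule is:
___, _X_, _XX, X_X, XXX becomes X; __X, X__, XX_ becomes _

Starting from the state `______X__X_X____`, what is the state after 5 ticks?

X_XX___XXXX_XXXX

tick 1: _XXXX_X__XXX_XX_
tick 2: XXXX_XX__XX_XX_X
tick 3: XXX_XX___X_XX_XX
tick 4: XX_XX__X_XXX_XXX
tick 5: X_XX___XXXX_XXXX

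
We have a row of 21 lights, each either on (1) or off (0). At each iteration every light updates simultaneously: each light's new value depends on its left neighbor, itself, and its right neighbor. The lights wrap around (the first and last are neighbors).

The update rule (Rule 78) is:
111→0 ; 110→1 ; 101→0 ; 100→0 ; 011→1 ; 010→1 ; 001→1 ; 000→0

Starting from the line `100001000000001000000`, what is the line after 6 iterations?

100011000000011000001
100111000000111000011
101101000001101000110
101101000011101001110
101101000110101011010
101101001110101011010

101101001110101011010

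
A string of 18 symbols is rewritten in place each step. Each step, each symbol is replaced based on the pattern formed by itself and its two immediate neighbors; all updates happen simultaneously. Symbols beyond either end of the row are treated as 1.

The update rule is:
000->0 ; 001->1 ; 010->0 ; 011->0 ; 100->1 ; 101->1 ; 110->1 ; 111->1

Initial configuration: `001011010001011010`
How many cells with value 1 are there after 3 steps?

12

110101101010101101
111010110101010110
111101011010101011
count of 1: 12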